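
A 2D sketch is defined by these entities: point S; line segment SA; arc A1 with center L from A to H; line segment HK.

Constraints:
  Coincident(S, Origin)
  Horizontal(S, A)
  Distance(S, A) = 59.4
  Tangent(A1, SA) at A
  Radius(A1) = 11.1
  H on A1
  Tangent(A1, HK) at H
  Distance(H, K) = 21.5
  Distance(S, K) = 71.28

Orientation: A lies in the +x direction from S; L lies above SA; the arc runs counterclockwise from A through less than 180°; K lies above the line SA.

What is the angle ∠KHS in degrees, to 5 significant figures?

81.094°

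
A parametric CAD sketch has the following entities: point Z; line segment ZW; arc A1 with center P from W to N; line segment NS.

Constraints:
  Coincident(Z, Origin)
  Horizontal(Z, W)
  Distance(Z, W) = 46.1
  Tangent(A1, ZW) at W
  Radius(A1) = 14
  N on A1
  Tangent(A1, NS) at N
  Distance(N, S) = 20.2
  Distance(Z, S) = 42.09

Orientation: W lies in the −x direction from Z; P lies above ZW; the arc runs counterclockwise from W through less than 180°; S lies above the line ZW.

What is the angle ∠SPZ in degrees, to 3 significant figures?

60.8°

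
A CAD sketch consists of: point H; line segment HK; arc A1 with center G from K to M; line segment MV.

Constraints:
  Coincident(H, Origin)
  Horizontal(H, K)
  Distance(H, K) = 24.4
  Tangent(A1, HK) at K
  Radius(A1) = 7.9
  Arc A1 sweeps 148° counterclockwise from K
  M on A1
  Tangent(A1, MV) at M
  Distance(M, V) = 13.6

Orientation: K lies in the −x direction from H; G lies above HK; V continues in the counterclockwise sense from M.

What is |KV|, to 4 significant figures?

23.01

H is at the origin; H and K share the same y with |HK| = 24.4 and K on the −x side, so K = (-24.40, 0.000). The tangent condition forces GK to be normal to HK, so G = K + (0, 7.9) = (-24.40, 7.900). On A1, K sits at bearing -90° from G; a 148° counterclockwise sweep puts M at bearing 58°, so M = G + 7.9·(cos 58°, sin 58°) = (-20.21, 14.60). Since A1 is tangent to MV there, GM ⟂ MV, so MV runs along (−sin 58°, cos 58°); with |MV| = 13.6, V = (-31.75, 21.81). Then |KV| = |V − K| = 23.01.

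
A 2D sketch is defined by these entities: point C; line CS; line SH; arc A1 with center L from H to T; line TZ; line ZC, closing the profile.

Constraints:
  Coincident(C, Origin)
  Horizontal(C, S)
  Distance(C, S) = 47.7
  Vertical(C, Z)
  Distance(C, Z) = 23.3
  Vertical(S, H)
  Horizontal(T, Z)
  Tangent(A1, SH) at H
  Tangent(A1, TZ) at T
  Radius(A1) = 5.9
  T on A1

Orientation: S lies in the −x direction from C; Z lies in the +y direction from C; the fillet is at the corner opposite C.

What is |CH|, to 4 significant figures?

50.77

C is at the origin; CS is horizontal with |CS| = 47.7 and S on the −x side, so S = (-47.70, 0.000). CZ is vertical with |CZ| = 23.3 and Z on the +y side, so Z = (0.000, 23.30). The virtual corner opposite C is at (-47.70, 23.30). A1 meets SH tangentially, so LH is at right angles to SH and the tangent condition forces LT to be normal to TZ, with radius 5.9, so the center L sits 5.9 in from both sides at L = (-41.80, 17.40). That places the tangent points at H = (-47.70, 17.40) on SH and T = (-41.80, 23.30) on TZ. Then |CH| = |H − C| = 50.77.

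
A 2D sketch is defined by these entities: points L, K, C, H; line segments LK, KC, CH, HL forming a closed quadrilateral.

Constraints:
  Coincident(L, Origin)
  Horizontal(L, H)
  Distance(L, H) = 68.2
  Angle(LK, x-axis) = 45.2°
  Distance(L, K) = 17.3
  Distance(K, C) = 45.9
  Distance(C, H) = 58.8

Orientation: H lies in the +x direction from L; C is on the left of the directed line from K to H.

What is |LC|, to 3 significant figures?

63.0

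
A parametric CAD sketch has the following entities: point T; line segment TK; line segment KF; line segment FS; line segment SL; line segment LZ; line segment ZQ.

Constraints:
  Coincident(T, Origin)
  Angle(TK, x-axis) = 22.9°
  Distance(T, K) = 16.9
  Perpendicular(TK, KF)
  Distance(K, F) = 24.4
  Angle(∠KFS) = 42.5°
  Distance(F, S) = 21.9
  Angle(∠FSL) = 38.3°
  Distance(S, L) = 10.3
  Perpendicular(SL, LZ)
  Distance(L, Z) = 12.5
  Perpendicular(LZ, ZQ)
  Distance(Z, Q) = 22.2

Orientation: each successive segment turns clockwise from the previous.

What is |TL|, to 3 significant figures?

15.8

∠KFS = 42.5° gives FS at 155° from the x-axis; with |FS| = 21.9, S = (5.15, -6.78). ∠FSL = 38.3° gives SL at 13.7° from the x-axis; with |SL| = 10.3, L = (15.2, -4.34). Then |TL| = |L − T| = 15.8.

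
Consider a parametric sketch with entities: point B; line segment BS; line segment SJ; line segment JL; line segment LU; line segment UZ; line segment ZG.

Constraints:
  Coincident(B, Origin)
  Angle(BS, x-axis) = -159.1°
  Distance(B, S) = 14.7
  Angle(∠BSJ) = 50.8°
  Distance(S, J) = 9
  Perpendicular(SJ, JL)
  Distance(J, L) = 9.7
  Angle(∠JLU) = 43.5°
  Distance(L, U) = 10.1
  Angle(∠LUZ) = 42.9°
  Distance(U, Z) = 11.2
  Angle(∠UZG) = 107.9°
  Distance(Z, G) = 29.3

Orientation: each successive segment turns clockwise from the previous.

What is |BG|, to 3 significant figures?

23.0

∠LUZ = 42.9° gives UZ at 68.1° from the x-axis; with |UZ| = 11.2, Z = (-6.66, 6.35). ∠UZG = 107.9° gives ZG at -4.00° from the x-axis; with |ZG| = 29.3, G = (22.6, 4.30). Then |BG| = |G − B| = 23.0.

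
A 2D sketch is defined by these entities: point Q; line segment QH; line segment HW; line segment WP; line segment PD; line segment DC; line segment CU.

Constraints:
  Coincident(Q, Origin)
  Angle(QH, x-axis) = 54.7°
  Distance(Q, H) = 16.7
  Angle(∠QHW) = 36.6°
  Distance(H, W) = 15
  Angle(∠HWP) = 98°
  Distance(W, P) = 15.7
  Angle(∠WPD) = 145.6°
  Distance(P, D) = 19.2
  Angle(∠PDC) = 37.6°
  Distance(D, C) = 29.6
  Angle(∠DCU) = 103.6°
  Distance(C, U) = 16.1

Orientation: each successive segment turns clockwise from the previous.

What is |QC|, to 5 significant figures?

12.226

Q is at the origin; QH runs at 54.7° with length 16.7, so H = (9.6502, 13.629). ∠QHW = 36.6° gives HW at -88.700° from the x-axis; with |HW| = 15.0, W = (9.9905, -1.3666). ∠HWP = 98.0° gives WP at -170.70° from the x-axis; with |WP| = 15.7, P = (-5.5031, -3.9038). ∠WPD = 145.6° gives PD at 154.90° from the x-axis; with |PD| = 19.2, D = (-22.890, 4.2408). ∠PDC = 37.6° gives DC at 12.500° from the x-axis; with |DC| = 29.6, C = (6.0083, 10.647). Then |QC| = |C − Q| = 12.226.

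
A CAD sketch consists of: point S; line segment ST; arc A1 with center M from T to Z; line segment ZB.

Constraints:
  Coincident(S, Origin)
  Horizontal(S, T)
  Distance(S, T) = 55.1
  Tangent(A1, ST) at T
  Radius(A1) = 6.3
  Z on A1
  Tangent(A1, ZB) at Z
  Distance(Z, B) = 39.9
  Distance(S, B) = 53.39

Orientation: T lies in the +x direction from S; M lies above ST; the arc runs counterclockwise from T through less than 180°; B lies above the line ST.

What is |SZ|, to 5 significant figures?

60.814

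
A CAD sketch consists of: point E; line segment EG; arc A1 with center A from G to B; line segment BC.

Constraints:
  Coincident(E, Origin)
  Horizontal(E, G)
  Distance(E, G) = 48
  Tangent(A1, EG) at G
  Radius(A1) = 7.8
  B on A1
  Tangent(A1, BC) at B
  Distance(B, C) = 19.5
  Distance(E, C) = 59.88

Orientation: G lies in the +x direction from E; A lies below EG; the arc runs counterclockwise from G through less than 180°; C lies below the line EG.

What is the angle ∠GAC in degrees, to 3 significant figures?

167°

Checks: E = (0.00, 0.00) ✓; |AB| = 7.800 ✓; ∠(AB, BC) = 90.00° ✓; |BC| = 19.50 ✓; |EC| = 59.88 ✓.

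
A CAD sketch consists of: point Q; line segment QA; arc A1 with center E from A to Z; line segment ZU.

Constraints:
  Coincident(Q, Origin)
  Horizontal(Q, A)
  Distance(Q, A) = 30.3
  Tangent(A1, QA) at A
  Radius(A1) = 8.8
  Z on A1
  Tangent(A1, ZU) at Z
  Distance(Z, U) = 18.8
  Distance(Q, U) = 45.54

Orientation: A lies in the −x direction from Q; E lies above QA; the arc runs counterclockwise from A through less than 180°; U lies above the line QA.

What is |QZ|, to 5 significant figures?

27.425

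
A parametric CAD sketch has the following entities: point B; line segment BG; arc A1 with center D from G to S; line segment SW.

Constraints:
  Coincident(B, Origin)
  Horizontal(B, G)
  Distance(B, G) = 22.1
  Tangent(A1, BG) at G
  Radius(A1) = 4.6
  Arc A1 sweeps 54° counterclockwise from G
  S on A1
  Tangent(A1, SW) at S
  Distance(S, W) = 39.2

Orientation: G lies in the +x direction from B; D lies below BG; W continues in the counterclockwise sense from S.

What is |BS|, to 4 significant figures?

18.48

Since A1 is tangent to BG there, DG ⟂ BG, so D = G + (0, -4.6) = (22.10, -4.600). On A1, G sits at bearing 90° from D; a 54° counterclockwise sweep puts S at bearing 144°, so S = D + 4.6·(cos 144°, sin 144°) = (18.38, -1.896). Then |BS| = |S − B| = 18.48.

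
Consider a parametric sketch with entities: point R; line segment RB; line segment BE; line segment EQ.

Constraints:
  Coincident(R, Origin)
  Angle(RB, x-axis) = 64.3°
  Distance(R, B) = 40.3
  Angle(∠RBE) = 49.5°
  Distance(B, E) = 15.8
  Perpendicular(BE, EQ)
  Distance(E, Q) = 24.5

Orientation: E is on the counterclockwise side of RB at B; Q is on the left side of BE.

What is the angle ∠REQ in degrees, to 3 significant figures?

18.7°

R is at the origin; RB runs at 64.3° with length 40.3, so B = 40.3·(cos 64.3°, sin 64.3°) = (17.5, 36.3). ∠RBE = 49.5°, so BE runs at 64.3° + (180° − 49.5°) = 195° from the x-axis; with |BE| = 15.8, E = B + 15.8·(cos 195°, sin 195°) = (2.20, 32.3). BE ⟂ EQ; with |EQ| = 24.5 on the left of BE, Q = E + 24.5·(0.255, -0.967) = (8.46, 8.59). Then cos ∠REQ = ER·EQ / (|ER||EQ|), giving 18.7°.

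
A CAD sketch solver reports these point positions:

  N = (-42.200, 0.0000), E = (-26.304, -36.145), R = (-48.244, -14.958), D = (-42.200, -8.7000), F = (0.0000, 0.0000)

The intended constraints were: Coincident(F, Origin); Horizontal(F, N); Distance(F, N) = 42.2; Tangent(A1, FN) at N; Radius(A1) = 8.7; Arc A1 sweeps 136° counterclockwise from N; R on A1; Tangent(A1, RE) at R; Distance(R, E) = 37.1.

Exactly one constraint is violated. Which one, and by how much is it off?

Distance(R, E) = 37.1 — off by 6.60.

F = (0.00, 0.00) ✓; F.y = 0.00, N.y = 0.00 ✓; |FN| = 42.20 ✓; ∠(DN, NF) = 90.00° ✓; |DN| = 8.700 ✓; bearing(D→R) − bearing(D→N) = 136.0° ✓; |DR| = 8.700 ✓; ∠(DR, RE) = 90.00° ✓; |RE| = 30.50 ✗.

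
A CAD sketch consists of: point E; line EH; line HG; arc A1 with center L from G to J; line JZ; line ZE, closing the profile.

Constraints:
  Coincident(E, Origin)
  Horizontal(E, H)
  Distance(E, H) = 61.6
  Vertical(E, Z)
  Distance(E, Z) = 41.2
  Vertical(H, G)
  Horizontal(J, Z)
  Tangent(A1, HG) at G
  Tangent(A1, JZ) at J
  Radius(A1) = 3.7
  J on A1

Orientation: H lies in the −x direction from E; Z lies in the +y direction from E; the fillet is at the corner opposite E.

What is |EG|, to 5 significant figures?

72.117

E is at the origin; E and H share the same y with |EH| = 61.6 and H on the −x side, so H = (-61.600, 0.0000). E and Z share the same x with |EZ| = 41.2 and Z on the +y side, so Z = (0.0000, 41.200). The virtual corner opposite E is at (-61.600, 41.200). Since A1 is tangent to HG there, LG ⟂ HG and tangency of A1 to JZ means the radius LJ is perpendicular to JZ, with radius 3.7, so the center L sits 3.7 in from both sides at L = (-57.900, 37.500). That places the tangent points at G = (-61.600, 37.500) on HG and J = (-57.900, 41.200) on JZ. Then |EG| = |G − E| = 72.117.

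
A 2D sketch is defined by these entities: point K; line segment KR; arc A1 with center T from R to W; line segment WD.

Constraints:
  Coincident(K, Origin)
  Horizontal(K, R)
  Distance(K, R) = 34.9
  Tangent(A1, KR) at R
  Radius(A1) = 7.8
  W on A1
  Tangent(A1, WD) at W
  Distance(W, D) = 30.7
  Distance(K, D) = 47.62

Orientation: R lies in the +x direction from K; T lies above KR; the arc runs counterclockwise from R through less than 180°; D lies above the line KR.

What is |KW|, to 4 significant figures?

43.35

Checks: |KR| = 34.90 ✓; |TW| = 7.800 ✓; ∠(TW, WD) = 90.00° ✓; |WD| = 30.70 ✓; |KD| = 47.62 ✓.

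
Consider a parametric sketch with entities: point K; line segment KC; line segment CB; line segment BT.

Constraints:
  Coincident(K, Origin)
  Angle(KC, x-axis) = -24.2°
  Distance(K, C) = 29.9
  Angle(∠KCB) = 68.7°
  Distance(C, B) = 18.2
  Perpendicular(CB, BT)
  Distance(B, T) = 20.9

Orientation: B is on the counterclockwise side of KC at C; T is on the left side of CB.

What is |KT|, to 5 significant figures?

10.113

∠KCB = 68.7°, so CB runs at -24.2° + (180° − 68.7°) = 87.100° from the x-axis; with |CB| = 18.2, B = C + 18.2·(cos 87.100°, sin 87.100°) = (28.193, 5.9200). CB ⟂ BT; with |BT| = 20.9 on the left of CB, T = B + 20.9·(-0.99872, 0.050593) = (7.3199, 6.9774). Then |KT| = |T − K| = 10.113.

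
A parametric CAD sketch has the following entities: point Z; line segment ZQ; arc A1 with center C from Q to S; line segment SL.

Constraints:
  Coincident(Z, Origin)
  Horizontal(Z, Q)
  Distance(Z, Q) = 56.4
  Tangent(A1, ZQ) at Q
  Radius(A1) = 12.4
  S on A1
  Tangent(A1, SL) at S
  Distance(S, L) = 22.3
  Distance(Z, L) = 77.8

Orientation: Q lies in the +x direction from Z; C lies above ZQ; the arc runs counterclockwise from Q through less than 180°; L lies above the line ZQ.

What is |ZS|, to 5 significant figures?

69.776

Checks: |CS| = 12.40 ✓; ∠(CS, SL) = 90.00° ✓; |SL| = 22.30 ✓; |ZL| = 77.80 ✓.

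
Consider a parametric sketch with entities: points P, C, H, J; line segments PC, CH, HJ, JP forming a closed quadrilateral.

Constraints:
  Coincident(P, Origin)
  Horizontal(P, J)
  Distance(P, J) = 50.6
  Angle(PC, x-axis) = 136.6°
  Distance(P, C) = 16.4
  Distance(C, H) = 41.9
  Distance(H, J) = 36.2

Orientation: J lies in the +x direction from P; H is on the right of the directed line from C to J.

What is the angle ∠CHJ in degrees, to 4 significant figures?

108.6°

Checks: P.y = 0.00, J.y = 0.00 ✓; |CH| = 41.90 ✓; |HJ| = 36.20 ✓.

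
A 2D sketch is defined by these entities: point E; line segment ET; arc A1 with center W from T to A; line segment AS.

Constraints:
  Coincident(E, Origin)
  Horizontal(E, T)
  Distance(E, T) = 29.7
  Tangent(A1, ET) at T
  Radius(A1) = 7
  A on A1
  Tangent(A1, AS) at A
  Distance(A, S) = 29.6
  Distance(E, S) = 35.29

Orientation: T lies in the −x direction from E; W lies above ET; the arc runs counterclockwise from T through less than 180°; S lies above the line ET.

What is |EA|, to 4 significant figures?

23.56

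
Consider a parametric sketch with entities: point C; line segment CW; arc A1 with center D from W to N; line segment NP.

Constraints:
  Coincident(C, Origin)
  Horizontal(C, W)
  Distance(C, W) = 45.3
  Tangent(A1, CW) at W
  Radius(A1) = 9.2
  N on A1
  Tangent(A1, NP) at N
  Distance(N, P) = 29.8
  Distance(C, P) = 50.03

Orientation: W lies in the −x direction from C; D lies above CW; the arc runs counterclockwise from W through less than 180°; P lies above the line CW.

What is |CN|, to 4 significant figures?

37.07

Checks: |DN| = 9.200 ✓; ∠(DN, NP) = 90.00° ✓; |NP| = 29.80 ✓; |CP| = 50.03 ✓.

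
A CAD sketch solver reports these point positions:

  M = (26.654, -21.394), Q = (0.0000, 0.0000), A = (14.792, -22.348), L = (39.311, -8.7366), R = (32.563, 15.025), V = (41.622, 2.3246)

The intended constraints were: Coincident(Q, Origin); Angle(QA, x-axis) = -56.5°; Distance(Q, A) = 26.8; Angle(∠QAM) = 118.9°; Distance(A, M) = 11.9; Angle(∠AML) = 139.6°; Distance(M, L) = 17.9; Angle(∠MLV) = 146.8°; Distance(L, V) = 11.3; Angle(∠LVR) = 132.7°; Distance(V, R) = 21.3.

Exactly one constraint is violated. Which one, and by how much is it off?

Distance(V, R) = 21.3 — off by 5.70.

Q = (0.00, 0.00) ✓; QA at -56.50° ✓; |QA| = 26.80 ✓; ∠QAM = 118.9° ✓; |AM| = 11.90 ✓; ∠AML = 139.6° ✓; |ML| = 17.90 ✓; ∠MLV = 146.8° ✓; |LV| = 11.30 ✓; ∠LVR = 132.7° ✓; |VR| = 15.60 ✗.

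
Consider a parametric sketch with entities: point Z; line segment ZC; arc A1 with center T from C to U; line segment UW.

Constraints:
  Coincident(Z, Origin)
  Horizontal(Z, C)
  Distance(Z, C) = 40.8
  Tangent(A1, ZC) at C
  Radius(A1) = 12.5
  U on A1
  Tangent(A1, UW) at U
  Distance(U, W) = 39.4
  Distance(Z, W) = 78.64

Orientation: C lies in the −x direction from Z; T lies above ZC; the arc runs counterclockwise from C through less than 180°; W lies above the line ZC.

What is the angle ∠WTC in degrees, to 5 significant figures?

148.22°

Checks: |TU| = 12.50 ✓; ∠(TU, UW) = 90.00° ✓; |UW| = 39.40 ✓; |ZW| = 78.64 ✓.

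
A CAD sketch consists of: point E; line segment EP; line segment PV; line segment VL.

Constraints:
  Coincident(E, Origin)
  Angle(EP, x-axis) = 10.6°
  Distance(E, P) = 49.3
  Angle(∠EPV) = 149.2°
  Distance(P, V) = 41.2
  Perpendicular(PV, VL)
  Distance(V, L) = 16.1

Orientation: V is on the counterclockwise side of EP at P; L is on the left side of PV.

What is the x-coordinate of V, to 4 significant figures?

79.36

E is at the origin; EP runs at 10.6° with length 49.3, so P = 49.3·(cos 10.6°, sin 10.6°) = (48.46, 9.069). ∠EPV = 149.2°, so PV runs at 10.6° + (180° − 149.2°) = 41.40° from the x-axis; with |PV| = 41.2, V = P + 41.2·(cos 41.40°, sin 41.40°) = (79.36, 36.31). So V.x = 79.36.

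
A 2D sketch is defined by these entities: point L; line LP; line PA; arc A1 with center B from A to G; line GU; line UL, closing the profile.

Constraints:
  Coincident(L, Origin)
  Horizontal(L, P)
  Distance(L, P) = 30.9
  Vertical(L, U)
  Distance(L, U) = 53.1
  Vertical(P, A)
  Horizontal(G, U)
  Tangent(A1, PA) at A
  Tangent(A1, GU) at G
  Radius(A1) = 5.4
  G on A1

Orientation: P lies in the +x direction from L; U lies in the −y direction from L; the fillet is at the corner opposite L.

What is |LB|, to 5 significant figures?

54.088

L is at the origin; LP is horizontal with |LP| = 30.9 and P on the +x side, so P = (30.900, 0.0000). LU is vertical with |LU| = 53.1 and U on the −y side, so U = (0.0000, -53.100). The virtual corner opposite L is at (30.900, -53.100). The tangent condition forces BA to be normal to PA and tangency of A1 to GU means the radius BG is perpendicular to GU, with radius 5.4, so the center B sits 5.4 in from both sides at B = (25.500, -47.700). Then |LB| = |B − L| = 54.088.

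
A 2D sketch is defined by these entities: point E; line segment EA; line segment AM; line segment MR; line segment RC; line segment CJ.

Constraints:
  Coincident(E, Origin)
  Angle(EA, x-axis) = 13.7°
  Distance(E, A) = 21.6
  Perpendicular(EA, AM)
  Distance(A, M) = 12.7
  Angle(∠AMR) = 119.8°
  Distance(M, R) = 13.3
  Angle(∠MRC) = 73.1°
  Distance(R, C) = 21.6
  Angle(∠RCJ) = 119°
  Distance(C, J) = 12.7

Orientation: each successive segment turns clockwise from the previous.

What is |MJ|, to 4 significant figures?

23.95

E is at the origin; EA runs at 13.7° with length 21.6, so A = (20.99, 5.116). The perpendicularity gives AM at right angles to EA, so AM runs at -76.30°; with |AM| = 12.7, M = (23.99, -7.223). ∠AMR = 119.8° gives MR at -136.5° from the x-axis; with |MR| = 13.3, R = (14.35, -16.38). ∠MRC = 73.1° gives RC at 116.6° from the x-axis; with |RC| = 21.6, C = (4.674, 2.936). ∠RCJ = 119.0° gives CJ at 55.60° from the x-axis; with |CJ| = 12.7, J = (11.85, 13.41). Then |MJ| = |J − M| = 23.95.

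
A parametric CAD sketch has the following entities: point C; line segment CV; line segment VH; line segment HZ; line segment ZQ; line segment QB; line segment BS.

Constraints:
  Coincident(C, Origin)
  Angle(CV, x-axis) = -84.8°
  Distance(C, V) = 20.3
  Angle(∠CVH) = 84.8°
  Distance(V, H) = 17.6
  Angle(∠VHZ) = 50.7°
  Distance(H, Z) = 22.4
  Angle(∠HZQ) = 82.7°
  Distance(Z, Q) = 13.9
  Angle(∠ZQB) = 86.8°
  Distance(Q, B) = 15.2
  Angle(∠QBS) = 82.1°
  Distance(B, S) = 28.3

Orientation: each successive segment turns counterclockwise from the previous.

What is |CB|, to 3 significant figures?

23.1

∠HZQ = 82.7° gives ZQ at -123° from the x-axis; with |ZQ| = 13.9, Q = (-5.50, -14.2). ∠ZQB = 86.8° gives QB at -29.8° from the x-axis; with |QB| = 15.2, B = (7.69, -21.8). Then |CB| = |B − C| = 23.1.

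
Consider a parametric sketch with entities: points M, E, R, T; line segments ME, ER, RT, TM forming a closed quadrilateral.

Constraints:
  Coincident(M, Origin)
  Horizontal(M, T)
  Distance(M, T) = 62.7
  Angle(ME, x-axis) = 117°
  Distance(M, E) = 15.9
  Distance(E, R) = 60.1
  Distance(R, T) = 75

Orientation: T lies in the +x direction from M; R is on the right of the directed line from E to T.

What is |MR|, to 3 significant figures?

45.2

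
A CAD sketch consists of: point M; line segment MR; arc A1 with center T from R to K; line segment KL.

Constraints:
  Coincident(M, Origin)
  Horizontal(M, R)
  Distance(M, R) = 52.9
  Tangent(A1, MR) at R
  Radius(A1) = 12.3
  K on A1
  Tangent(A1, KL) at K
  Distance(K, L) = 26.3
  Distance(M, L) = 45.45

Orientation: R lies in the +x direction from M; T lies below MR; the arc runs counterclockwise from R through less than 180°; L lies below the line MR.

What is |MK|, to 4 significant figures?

42.17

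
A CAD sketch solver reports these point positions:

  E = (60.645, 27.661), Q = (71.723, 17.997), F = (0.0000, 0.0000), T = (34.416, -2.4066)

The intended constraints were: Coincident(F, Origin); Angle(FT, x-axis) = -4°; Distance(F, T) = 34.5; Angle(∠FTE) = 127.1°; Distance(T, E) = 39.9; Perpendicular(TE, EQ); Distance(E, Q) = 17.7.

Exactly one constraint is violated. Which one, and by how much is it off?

Distance(E, Q) = 17.7 — off by 3.00.

F = (0.00, 0.00) ✓; FT at -4.000° ✓; |FT| = 34.50 ✓; ∠FTE = 127.1° ✓; |TE| = 39.90 ✓; ∠(TE, EQ) = 90.00° ✓; |EQ| = 14.70 ✗.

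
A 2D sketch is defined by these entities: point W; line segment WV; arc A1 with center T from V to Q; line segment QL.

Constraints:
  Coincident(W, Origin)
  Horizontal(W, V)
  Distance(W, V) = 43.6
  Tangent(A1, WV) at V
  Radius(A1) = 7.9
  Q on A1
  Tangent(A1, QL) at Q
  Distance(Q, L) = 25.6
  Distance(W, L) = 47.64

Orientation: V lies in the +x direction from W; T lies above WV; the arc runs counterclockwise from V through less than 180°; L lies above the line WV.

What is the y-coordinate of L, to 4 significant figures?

33.03

Checks: |TQ| = 7.900 ✓; ∠(TQ, QL) = 90.00° ✓; |QL| = 25.60 ✓; |WL| = 47.64 ✓.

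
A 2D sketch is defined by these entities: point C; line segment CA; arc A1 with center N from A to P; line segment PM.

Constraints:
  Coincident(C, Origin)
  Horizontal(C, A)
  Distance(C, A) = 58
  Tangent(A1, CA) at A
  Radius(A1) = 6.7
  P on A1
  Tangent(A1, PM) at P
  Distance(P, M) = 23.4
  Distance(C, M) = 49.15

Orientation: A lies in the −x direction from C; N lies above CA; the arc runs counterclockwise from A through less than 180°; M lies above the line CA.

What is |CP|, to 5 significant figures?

52.052

C is at the origin; CA is horizontal with |CA| = 58.0 and A on the −x side, so A = (-58.000, 0.0000). A1 meets CA tangentially, so NA is at right angles to CA, so N = A + (0, 6.7) = (-58.000, 6.7000). Since NP ⟂ PM (tangency), |NM| = √(6.7² + 23.4²) = 24.340 regardless of where P sits on A1. So M lies on both circle(C, 49.15) and circle(N, 24.340); the above-CA intersection is M = (-42.193, 25.209). P is the foot of the tangent from M: P = (-51.904, 3.9194).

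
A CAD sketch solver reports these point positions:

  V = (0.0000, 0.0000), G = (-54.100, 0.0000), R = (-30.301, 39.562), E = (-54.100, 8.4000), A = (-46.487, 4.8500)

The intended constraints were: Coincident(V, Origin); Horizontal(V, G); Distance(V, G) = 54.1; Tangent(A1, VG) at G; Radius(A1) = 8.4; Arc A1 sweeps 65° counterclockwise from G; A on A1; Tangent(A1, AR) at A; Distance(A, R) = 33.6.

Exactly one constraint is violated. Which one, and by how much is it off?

Distance(A, R) = 33.6 — off by 4.70.

V = (0.00, 0.00) ✓; V.y = 0.00, G.y = 0.00 ✓; |VG| = 54.10 ✓; ∠(EG, GV) = 90.00° ✓; |EG| = 8.400 ✓; bearing(E→A) − bearing(E→G) = 65.00° ✓; |EA| = 8.400 ✓; ∠(EA, AR) = 90.00° ✓; |AR| = 38.30 ✗.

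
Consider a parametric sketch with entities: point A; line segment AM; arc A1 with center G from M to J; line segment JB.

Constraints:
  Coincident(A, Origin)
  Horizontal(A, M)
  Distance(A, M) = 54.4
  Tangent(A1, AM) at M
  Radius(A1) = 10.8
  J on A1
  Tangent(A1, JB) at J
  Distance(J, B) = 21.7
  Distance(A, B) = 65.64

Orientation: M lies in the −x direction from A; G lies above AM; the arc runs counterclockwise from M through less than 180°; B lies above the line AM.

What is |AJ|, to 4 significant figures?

47.74

A is at the origin; A and M share the same y with |AM| = 54.4 and M on the −x side, so M = (-54.40, 0.000). Since A1 is tangent to AM there, GM ⟂ AM, so G = M + (0, 10.8) = (-54.40, 10.80). Since GJ ⟂ JB (tangency), |GB| = √(10.8² + 21.7²) = 24.24 regardless of where J sits on A1. So B lies on both circle(A, 65.64) and circle(G, 24.24); the above-AM intersection is B = (-55.52, 35.01). J is the foot of the tangent from B: J = (-44.96, 16.05).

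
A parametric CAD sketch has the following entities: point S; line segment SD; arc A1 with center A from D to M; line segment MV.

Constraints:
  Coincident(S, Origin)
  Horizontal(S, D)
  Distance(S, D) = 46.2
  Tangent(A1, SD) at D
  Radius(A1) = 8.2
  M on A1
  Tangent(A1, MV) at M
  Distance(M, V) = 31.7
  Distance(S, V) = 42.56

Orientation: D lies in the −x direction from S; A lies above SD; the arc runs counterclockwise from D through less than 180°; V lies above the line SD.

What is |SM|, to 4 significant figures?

39.01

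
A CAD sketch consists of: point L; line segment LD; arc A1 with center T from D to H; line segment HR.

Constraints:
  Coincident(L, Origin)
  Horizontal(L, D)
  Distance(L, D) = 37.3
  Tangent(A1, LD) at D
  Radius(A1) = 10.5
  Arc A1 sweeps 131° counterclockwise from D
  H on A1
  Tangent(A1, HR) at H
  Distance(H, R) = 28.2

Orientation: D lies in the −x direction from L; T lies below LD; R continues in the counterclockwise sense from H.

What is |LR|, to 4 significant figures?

47.01

L is at the origin; L and D share the same y with |LD| = 37.3 and D on the −x side, so D = (-37.30, 0.000). Tangency of A1 to LD means the radius TD is perpendicular to LD, so T = D + (0, -10.5) = (-37.30, -10.50). On A1, D sits at bearing 90° from T; a 131° counterclockwise sweep puts H at bearing 221°, so H = T + 10.5·(cos 221°, sin 221°) = (-45.22, -17.39). The tangent condition forces TH to be normal to HR, so HR runs along (−sin 221°, cos 221°); with |HR| = 28.2, R = (-26.72, -38.67). Then |LR| = |R − L| = 47.01.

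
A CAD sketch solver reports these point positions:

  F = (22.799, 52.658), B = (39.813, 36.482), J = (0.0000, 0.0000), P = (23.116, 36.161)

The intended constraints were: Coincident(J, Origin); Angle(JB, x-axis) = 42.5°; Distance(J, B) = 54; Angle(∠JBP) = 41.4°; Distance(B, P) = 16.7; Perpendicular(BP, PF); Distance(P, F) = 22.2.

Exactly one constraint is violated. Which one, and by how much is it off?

Distance(P, F) = 22.2 — off by 5.70.

J = (0.00, 0.00) ✓; JB at 42.50° ✓; |JB| = 54.00 ✓; ∠JBP = 41.40° ✓; |BP| = 16.70 ✓; ∠(BP, PF) = 90.00° ✓; |PF| = 16.50 ✗.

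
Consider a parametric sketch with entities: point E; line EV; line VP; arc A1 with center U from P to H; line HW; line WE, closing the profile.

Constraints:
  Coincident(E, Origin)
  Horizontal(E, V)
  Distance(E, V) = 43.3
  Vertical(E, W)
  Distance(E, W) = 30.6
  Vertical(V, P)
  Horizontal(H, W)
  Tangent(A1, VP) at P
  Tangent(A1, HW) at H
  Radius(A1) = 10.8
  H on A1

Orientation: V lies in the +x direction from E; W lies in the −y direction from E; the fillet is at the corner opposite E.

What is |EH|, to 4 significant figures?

44.64

The virtual corner opposite E is at (43.30, -30.60). Tangency of A1 to VP means the radius UP is perpendicular to VP and tangency of A1 to HW means the radius UH is perpendicular to HW, with radius 10.8, so the center U sits 10.8 in from both sides at U = (32.50, -19.80). That places the tangent points at P = (43.30, -19.80) on VP and H = (32.50, -30.60) on HW. Then |EH| = |H − E| = 44.64.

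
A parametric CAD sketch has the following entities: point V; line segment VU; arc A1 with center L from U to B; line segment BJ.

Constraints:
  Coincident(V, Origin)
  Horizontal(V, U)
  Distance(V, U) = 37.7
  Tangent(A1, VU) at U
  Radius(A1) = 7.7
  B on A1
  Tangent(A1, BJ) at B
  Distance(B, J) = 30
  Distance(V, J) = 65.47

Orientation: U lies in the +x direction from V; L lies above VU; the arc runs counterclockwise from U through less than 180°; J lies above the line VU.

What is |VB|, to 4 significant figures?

44.91

V is at the origin; VU is horizontal with |VU| = 37.7 and U on the +x side, so U = (37.70, 0.000). Since A1 is tangent to VU there, LU ⟂ VU, so L = U + (0, 7.7) = (37.70, 7.700). Since LB ⟂ BJ (tangency), |LJ| = √(7.7² + 30.0²) = 30.97 regardless of where B sits on A1. So J lies on both circle(V, 65.47) and circle(L, 30.97); the above-VU intersection is J = (57.29, 31.69). B is the foot of the tangent from J: B = (44.69, 4.466).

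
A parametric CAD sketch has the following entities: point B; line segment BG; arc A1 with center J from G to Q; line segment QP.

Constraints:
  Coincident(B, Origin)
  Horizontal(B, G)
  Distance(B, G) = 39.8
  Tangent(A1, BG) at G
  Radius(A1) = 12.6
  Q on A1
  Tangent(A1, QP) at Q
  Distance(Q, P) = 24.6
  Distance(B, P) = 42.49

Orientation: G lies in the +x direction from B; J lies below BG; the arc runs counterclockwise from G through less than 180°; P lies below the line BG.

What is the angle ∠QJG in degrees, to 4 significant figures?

81.86°

B is at the origin; BG is horizontal with |BG| = 39.8 and G on the +x side, so G = (39.80, 0.000). The tangent condition forces JG to be normal to BG, so J = G + (0, -12.6) = (39.80, -12.60). Since JQ ⟂ QP (tangency), |JP| = √(12.6² + 24.6²) = 27.64 regardless of where Q sits on A1. So P lies on both circle(B, 42.49) and circle(J, 27.64); the below-BG intersection is P = (23.84, -35.17). Q is the foot of the tangent from P: Q = (27.33, -10.82).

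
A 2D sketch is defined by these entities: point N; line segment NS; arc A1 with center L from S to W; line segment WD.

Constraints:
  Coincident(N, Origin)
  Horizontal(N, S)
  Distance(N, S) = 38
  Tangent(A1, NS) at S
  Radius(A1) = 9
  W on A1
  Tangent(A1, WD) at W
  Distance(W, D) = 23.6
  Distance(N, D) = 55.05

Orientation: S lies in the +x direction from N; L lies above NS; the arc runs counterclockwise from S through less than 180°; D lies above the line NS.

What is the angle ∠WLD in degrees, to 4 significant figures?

69.13°

Checks: |NS| = 38.00 ✓; |LW| = 9.000 ✓; ∠(LW, WD) = 90.00° ✓; |WD| = 23.60 ✓; |ND| = 55.05 ✓.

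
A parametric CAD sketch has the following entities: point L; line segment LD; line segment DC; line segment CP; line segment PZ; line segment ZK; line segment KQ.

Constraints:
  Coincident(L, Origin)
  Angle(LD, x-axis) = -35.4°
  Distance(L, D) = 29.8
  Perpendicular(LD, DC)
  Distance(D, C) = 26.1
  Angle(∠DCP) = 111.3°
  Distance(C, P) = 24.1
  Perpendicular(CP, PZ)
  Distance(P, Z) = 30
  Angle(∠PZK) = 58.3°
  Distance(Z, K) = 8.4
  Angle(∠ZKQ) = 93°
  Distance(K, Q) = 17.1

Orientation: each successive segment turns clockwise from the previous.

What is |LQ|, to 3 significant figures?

25.5

∠PZK = 58.3° gives ZK at -45.8° from the x-axis; with |ZK| = 8.4, K = (-1.04, -9.59). ∠ZKQ = 93.0° gives KQ at -133° from the x-axis; with |KQ| = 17.1, Q = (-12.7, -22.1). Then |LQ| = |Q − L| = 25.5.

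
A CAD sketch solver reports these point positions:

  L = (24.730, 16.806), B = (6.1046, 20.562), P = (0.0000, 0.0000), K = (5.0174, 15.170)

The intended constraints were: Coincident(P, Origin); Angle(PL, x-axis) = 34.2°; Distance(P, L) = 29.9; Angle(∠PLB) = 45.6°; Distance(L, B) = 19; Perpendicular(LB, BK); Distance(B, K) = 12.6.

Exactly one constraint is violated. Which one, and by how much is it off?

Distance(B, K) = 12.6 — off by 7.10.

P = (0.00, 0.00) ✓; PL at 34.20° ✓; |PL| = 29.90 ✓; ∠PLB = 45.60° ✓; |LB| = 19.00 ✓; ∠(LB, BK) = 90.00° ✓; |BK| = 5.501 ✗.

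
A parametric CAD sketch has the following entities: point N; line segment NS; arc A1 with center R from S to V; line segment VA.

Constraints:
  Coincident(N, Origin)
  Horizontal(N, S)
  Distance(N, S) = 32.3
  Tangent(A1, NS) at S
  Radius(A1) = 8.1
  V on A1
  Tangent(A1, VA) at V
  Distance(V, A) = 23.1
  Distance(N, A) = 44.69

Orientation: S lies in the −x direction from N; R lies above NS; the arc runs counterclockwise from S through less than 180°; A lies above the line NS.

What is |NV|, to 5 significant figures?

26.555

Checks: ∠(RS, SN) = 90.00° ✓; |RS| = 8.100 ✓; |RV| = 8.100 ✓; ∠(RV, VA) = 90.00° ✓; |VA| = 23.10 ✓; |NA| = 44.69 ✓.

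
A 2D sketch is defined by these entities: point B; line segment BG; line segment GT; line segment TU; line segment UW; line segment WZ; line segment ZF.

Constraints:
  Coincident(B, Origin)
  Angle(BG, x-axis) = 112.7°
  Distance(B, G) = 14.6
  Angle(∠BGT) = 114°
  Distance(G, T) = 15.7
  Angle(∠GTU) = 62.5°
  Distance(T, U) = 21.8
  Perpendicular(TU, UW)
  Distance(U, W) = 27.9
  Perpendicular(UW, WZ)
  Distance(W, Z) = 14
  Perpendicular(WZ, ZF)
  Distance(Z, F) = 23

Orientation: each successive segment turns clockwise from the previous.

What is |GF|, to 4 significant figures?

9.043

B is at the origin; BG runs at 112.7° with length 14.6, so G = (-5.634, 13.47). ∠BGT = 114.0° gives GT at 46.70° from the x-axis; with |GT| = 15.7, T = (5.133, 24.90). ∠GTU = 62.5° gives TU at -70.80° from the x-axis; with |TU| = 21.8, U = (12.30, 4.308). The perpendicularity gives UW at right angles to TU, so UW runs at -160.8°; with |UW| = 27.9, W = (-14.05, -4.868). UW is perpendicular to WZ, so WZ runs at 109.2°; with |WZ| = 14.0, Z = (-18.65, 8.354). The perpendicularity gives ZF at right angles to WZ, so ZF runs at 19.20°; with |ZF| = 23.0, F = (3.071, 15.92). Then |GF| = |F − G| = 9.043.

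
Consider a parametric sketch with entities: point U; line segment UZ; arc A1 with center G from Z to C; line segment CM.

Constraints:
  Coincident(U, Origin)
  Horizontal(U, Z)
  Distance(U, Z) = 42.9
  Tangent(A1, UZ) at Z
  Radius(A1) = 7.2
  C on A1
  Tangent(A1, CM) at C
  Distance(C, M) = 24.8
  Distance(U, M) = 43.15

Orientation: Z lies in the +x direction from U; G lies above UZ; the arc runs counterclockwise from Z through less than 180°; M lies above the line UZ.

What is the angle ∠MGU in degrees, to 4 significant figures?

71.92°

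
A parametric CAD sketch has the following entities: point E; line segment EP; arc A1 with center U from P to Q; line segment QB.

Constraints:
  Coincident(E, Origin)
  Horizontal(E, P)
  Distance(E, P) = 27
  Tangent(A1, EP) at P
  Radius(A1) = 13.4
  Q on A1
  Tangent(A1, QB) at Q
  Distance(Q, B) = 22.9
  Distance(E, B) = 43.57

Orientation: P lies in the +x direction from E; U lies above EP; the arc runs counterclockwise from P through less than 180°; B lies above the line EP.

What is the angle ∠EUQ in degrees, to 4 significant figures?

160.0°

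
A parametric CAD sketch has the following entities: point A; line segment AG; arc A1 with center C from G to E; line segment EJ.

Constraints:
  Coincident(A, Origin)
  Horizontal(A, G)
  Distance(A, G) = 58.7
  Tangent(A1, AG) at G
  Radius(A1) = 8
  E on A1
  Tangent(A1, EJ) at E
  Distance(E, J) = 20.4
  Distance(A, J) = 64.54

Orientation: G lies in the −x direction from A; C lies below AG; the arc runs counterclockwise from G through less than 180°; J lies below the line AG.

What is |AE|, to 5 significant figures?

66.914

Checks: |CE| = 8.000 ✓; ∠(CE, EJ) = 90.00° ✓; |EJ| = 20.40 ✓; |AJ| = 64.54 ✓.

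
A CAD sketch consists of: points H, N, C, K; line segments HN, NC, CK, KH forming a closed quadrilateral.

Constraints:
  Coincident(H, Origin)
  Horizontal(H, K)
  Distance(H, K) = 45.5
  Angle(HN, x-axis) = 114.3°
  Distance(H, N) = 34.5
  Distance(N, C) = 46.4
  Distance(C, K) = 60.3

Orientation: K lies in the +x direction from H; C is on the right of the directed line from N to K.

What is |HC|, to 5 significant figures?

19.751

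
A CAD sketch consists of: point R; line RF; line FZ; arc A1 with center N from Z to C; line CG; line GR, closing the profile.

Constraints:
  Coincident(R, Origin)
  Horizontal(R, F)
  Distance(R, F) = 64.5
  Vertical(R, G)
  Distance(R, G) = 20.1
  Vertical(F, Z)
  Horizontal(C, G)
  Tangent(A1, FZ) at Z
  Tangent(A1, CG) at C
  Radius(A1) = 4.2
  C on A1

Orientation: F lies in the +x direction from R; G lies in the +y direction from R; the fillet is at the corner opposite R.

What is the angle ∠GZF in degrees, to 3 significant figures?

93.7°

R is at the origin; RF is horizontal with |RF| = 64.5 and F on the +x side, so F = (64.5, 0.00). R and G share the same x with |RG| = 20.1 and G on the +y side, so G = (0.00, 20.1). The virtual corner opposite R is at (64.5, 20.1). Tangency of A1 to FZ means the radius NZ is perpendicular to FZ and A1 meets CG tangentially, so NC is at right angles to CG, with radius 4.2, so the center N sits 4.2 in from both sides at N = (60.3, 15.9). That places the tangent points at Z = (64.5, 15.9) on FZ and C = (60.3, 20.1) on CG. Then cos ∠GZF = ZG·ZF / (|ZG||ZF|), giving 93.7°.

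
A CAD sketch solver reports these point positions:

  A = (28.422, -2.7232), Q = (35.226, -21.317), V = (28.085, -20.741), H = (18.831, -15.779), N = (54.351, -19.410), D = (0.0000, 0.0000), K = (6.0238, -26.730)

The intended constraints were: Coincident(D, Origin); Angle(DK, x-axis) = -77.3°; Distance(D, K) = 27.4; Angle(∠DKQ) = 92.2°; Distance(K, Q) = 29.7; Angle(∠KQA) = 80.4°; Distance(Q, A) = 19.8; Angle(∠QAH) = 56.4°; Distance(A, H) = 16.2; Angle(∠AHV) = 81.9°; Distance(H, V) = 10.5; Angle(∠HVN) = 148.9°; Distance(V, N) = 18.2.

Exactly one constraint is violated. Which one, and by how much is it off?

Distance(V, N) = 18.2 — off by 8.10.

D = (0.00, 0.00) ✓; DK at -77.30° ✓; |DK| = 27.40 ✓; ∠DKQ = 92.20° ✓; |KQ| = 29.70 ✓; ∠KQA = 80.40° ✓; |QA| = 19.80 ✓; ∠QAH = 56.40° ✓; |AH| = 16.20 ✓; ∠AHV = 81.90° ✓; |HV| = 10.50 ✓; ∠HVN = 148.9° ✓; |VN| = 26.30 ✗.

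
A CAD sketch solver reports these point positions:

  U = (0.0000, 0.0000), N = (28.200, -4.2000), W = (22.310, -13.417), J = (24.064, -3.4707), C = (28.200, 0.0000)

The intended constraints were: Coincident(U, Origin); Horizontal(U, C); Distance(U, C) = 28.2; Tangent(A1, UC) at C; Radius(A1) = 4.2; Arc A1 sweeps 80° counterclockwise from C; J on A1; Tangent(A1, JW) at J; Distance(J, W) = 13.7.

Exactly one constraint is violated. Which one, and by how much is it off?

Distance(J, W) = 13.7 — off by 3.60.

U = (0.00, 0.00) ✓; U.y = 0.00, C.y = 0.00 ✓; |UC| = 28.20 ✓; ∠(NC, CU) = 90.00° ✓; |NC| = 4.200 ✓; bearing(N→J) − bearing(N→C) = 80.00° ✓; |NJ| = 4.200 ✓; ∠(NJ, JW) = 90.00° ✓; |JW| = 10.10 ✗.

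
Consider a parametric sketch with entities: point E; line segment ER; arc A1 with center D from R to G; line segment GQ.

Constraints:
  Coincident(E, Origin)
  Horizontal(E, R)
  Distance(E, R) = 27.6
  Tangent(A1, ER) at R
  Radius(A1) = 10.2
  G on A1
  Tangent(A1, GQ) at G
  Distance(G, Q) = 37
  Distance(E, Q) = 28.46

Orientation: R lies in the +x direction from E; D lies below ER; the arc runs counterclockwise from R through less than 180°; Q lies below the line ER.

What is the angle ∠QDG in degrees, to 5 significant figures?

74.588°

E is at the origin; ER is horizontal with |ER| = 27.6 and R on the +x side, so R = (27.600, 0.0000). A1 meets ER tangentially, so DR is at right angles to ER, so D = R + (0, -10.2) = (27.600, -10.200). Since DG ⟂ GQ (tangency), |DQ| = √(10.2² + 37.0²) = 38.380 regardless of where G sits on A1. So Q lies on both circle(E, 28.46) and circle(D, 38.380); the below-ER intersection is Q = (-6.5618, -27.693). G is the foot of the tangent from Q: G = (20.705, -2.6831).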